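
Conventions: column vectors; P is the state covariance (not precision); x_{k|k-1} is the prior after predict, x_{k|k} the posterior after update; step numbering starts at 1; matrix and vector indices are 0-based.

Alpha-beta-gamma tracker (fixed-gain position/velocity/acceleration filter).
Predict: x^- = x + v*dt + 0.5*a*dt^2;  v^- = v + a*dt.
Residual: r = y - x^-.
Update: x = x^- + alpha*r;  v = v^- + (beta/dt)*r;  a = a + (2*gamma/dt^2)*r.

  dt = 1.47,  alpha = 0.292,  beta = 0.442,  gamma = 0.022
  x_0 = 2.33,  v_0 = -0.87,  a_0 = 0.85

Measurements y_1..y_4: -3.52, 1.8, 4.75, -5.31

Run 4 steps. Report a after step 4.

step 1: x_pred=1.9695  r=-5.4895  x^+=0.3666  v^+=-1.2711  a^+=0.7382
step 2: x_pred=-0.7043  r=2.5043  x^+=0.0269  v^+=0.5671  a^+=0.7892
step 3: x_pred=1.7133  r=3.0367  x^+=2.6000  v^+=2.6403  a^+=0.8510
step 4: x_pred=7.4008  r=-12.7108  x^+=3.6893  v^+=0.0695  a^+=0.5922

a_post = 0.5922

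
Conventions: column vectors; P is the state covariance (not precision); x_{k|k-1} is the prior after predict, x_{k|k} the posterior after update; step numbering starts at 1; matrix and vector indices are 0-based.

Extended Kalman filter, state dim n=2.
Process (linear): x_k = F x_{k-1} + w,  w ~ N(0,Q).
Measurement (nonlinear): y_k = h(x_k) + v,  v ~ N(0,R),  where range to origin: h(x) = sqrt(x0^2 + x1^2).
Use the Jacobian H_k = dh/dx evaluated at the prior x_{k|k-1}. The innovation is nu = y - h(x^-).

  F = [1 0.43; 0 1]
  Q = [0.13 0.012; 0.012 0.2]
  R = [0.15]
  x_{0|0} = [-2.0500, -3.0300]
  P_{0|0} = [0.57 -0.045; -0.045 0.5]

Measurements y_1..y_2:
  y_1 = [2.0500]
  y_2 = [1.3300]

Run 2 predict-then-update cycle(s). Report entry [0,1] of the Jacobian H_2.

H_jac[0,1] = -0.5500

step 1: x^-=[-3.3529, -3.0300]  P^-=[0.7537 0.1820; 0.1820 0.7000]  H_jac=[-0.7419 -0.6705]  S=[1.0607]  K=[-0.6423; -0.5698]  nu=[-2.4692]  x^+=[-1.7670, -1.6231]  P^+=[0.3162 -0.2062; -0.2062 0.3556]
step 2: x^-=[-2.4649, -1.6231]  P^-=[0.3346 -0.0413; -0.0413 0.5556]  H_jac=[-0.8352 -0.5500]  S=[0.5136]  K=[-0.5000; -0.5279]  nu=[-1.6213]  x^+=[-1.6542, -0.7672]  P^+=[0.2062 -0.1768; -0.1768 0.4125]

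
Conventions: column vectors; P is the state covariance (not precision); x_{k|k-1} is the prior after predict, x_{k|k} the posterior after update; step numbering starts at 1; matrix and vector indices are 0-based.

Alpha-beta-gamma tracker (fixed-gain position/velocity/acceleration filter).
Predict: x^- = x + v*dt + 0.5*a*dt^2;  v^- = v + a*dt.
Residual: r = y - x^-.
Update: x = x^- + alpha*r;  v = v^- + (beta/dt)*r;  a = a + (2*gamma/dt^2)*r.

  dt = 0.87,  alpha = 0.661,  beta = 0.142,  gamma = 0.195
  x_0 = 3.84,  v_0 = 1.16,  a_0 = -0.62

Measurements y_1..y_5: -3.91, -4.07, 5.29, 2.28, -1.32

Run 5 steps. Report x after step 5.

x_post = -1.1417

step 1: x_pred=4.6146  r=-8.5246  x^+=-1.0202  v^+=-0.7708  a^+=-5.0124
step 2: x_pred=-3.5877  r=-0.4823  x^+=-3.9065  v^+=-5.2102  a^+=-5.2609
step 3: x_pred=-10.4304  r=15.7204  x^+=-0.0392  v^+=-7.2214  a^+=2.8392
step 4: x_pred=-5.2473  r=7.5273  x^+=-0.2718  v^+=-3.5227  a^+=6.7177
step 5: x_pred=-0.7942  r=-0.5258  x^+=-1.1417  v^+=2.2359  a^+=6.4468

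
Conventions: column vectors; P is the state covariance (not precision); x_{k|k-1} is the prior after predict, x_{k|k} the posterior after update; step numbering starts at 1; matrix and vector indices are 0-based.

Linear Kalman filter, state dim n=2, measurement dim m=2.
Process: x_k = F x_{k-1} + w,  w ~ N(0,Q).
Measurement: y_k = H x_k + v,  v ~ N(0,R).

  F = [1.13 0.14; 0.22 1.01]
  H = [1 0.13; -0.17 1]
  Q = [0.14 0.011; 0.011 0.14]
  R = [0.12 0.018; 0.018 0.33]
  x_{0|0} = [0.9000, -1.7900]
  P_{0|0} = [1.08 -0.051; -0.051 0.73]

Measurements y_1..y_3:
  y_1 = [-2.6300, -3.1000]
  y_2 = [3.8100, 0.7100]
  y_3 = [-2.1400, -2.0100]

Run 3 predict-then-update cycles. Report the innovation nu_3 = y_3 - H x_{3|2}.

innov = [-4.2758, -1.6953]

step 1: x^-=[0.7664, -1.6099]  P^-=[1.5172 0.3229; 0.3229 0.9143]  S=[1.7366 0.1947; 0.1947 1.1783]  K=[0.9085 -0.0950; 0.1759 0.7003]  nu=[-3.1871, -1.3598]  x^+=[-1.9999, -3.1227]  P^+=[0.1069 0.0032; 0.0032 0.2348]
step 2: x^-=[-2.6970, -3.5939]  P^-=[0.2821 0.0745; 0.0745 0.3861]  S=[0.4280 0.0931; 0.0931 0.6989]  K=[0.6936 -0.0544; 0.1804 0.5103]  nu=[6.9742, 3.8454]  x^+=[1.9310, -0.3737]  P^+=[0.0812 0.0083; 0.0083 0.1731]
step 3: x^-=[2.1297, 0.0473]  P^-=[0.2497 0.0654; 0.0654 0.3242]  S=[0.3922 0.0817; 0.0817 0.6391]  K=[0.6687 -0.0495; 0.1770 0.4672]  nu=[-4.2758, -1.6953]  x^+=[-0.6455, -1.5014]  P^+=[0.0782 0.0090; 0.0090 0.1589]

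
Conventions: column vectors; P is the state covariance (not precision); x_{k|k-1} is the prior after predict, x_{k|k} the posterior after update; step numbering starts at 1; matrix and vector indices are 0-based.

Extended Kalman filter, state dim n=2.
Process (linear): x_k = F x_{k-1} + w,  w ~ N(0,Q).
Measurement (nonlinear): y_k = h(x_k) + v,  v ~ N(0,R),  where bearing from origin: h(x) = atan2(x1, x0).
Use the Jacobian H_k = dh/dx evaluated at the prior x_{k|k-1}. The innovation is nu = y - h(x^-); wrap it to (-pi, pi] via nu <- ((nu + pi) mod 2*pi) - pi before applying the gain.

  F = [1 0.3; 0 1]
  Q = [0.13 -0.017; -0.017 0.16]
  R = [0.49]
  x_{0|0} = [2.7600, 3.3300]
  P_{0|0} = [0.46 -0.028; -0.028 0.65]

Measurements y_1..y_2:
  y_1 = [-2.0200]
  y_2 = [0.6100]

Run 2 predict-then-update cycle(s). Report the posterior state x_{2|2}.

step 1: x^-=[3.7590, 3.3300]  P^-=[0.6317 0.1500; 0.1500 0.8100]  H_jac=[-0.1320 0.1491]  S=[0.5131]  K=[-0.1190; 0.1967]  nu=[-2.7450]  x^+=[4.0856, 2.7901]  P^+=[0.6244 0.1620; 0.1620 0.7901]
step 2: x^-=[4.9226, 2.7901]  P^-=[0.9228 0.3821; 0.3821 0.9501]  H_jac=[-0.0871 0.1538]  S=[0.5092]  K=[-0.0426; 0.2215]  nu=[0.0944]  x^+=[4.9186, 2.8110]  P^+=[0.9218 0.3869; 0.3869 0.9252]

x_post = [4.9186, 2.8110]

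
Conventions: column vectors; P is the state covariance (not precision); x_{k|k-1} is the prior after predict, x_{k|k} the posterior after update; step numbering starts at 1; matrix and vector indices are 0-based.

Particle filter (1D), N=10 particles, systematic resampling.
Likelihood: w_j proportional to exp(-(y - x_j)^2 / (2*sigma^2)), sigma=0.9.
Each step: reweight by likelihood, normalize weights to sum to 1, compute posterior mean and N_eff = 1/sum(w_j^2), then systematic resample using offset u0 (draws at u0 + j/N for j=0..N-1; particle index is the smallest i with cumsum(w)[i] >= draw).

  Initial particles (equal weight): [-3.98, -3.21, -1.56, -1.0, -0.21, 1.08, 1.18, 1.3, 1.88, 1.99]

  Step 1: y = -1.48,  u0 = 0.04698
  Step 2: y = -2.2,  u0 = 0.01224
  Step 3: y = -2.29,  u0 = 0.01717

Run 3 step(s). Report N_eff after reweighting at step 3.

N_eff = 9.5148

step 1: w=[0.0086, 0.0643, 0.4062, 0.3538, 0.1507, 0.0071, 0.0052, 0.0035, 0.0004, 0.0002]  mean=-1.2403  Neff=3.1527  idx=[1, 2, 2, 2, 2, 3, 3, 3, 4, 4]
step 2: w=[0.1056, 0.1539, 0.1539, 0.1539, 0.1539, 0.0815, 0.0815, 0.0815, 0.0172, 0.0172]  mean=-1.5509  Neff=7.9116  idx=[0, 1, 1, 2, 2, 3, 4, 4, 6, 7]
step 3: w=[0.0934, 0.1134, 0.1134, 0.1134, 0.1134, 0.1134, 0.1134, 0.1134, 0.0564, 0.0564]  mean=-1.6510  Neff=9.5148  idx=[0, 1, 2, 2, 3, 4, 5, 6, 7, 8]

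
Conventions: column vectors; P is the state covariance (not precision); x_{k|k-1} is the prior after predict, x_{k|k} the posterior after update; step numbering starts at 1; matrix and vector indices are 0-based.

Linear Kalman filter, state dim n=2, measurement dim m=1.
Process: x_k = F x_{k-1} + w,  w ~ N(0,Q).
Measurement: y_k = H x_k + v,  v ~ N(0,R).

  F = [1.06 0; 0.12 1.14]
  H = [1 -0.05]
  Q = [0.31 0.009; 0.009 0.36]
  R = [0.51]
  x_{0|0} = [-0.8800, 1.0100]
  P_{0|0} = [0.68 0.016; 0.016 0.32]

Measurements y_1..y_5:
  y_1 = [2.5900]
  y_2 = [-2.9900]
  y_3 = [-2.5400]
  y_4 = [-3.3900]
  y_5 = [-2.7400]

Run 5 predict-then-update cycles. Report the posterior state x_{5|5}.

step 1: x^-=[-0.9328, 1.0458]  P^-=[1.0740 0.1148; 0.1148 0.7900]  S=[1.5745]  K=[0.6785; 0.0478]  nu=[3.5751]  x^+=[1.4929, 1.2168]  P^+=[0.3492 0.0637; 0.0637 0.7864]
step 2: x^-=[1.5824, 1.5663]  P^-=[0.7024 0.1304; 0.1304 1.4045]  S=[1.2028]  K=[0.5785; 0.0500]  nu=[-4.4941]  x^+=[-1.0175, 1.3414]  P^+=[0.2998 0.0956; 0.0956 1.4015]
step 3: x^-=[-1.0785, 1.4071]  P^-=[0.6469 0.1627; 0.1627 2.2119]  S=[1.1461]  K=[0.5573; 0.0454]  nu=[-1.3911]  x^+=[-1.8538, 1.3440]  P^+=[0.2909 0.1336; 0.1336 2.2095]
step 4: x^-=[-1.9650, 1.3096]  P^-=[0.6369 0.2075; 0.2075 3.2722]  S=[1.1343]  K=[0.5523; 0.0387]  nu=[-1.3595]  x^+=[-2.7159, 1.2571]  P^+=[0.2908 0.1833; 0.1833 3.2705]
step 5: x^-=[-2.8788, 1.1071]  P^-=[0.6368 0.2674; 0.2674 4.6647]  S=[1.1317]  K=[0.5509; 0.0302]  nu=[0.1942]  x^+=[-2.7719, 1.1130]  P^+=[0.2934 0.2486; 0.2486 4.6637]

x_post = [-2.7719, 1.1130]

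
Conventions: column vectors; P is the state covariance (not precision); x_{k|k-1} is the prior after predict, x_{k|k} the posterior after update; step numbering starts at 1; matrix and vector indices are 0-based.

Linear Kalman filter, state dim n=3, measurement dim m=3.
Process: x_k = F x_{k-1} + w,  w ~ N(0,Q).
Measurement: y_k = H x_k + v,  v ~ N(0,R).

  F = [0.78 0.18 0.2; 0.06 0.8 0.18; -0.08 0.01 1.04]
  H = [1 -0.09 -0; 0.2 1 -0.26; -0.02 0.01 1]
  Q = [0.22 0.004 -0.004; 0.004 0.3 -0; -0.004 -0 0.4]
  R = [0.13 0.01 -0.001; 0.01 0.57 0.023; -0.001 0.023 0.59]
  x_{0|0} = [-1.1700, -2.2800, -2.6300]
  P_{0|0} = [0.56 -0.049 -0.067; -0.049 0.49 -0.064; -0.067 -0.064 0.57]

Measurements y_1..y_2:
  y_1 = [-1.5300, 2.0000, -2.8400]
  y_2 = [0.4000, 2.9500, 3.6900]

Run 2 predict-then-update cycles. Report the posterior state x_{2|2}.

step 1: x^-=[-1.8490, -2.3676, -2.6644]  P^-=[0.5601 0.0677 0.0154; 0.0677 0.6095 0.0545; 0.0154 0.0545 1.0300]  S=[0.6829 0.1309 -0.0014; 0.1309 1.2687 -0.1847; -0.0014 -0.1847 1.6208]  K=[0.8003 0.0574 0.0103; -0.0772 0.5015 0.0936; 0.0316 -0.0777 0.6268]  nu=[0.1059, 4.0447, -0.1889]  x^+=[-1.5340, -0.3650, -3.0939]  P^+=[0.1066 0.0219 0.0085; 0.0219 0.2996 0.0643; 0.0085 0.0643 0.3675]
step 2: x^-=[-1.8810, -0.9409, -3.0986]  P^-=[0.3227 0.0929 0.0851; 0.0929 0.5248 0.1233; 0.0851 0.1233 0.7981]  S=[0.4402 0.0993 0.0672; 0.0993 1.1259 -0.0418; 0.0672 -0.0418 1.3873]  K=[0.6967 0.0597 0.0254; -0.0161 0.4595 0.1059; 0.0918 -0.0466 0.5691]  nu=[2.1963, 3.4615, 6.7604]  x^+=[0.0276, 1.3306, 0.7889]  P^+=[0.0936 0.0273 0.0173; 0.0273 0.2772 0.0709; 0.0173 0.0709 0.3342]

x_post = [0.0276, 1.3306, 0.7889]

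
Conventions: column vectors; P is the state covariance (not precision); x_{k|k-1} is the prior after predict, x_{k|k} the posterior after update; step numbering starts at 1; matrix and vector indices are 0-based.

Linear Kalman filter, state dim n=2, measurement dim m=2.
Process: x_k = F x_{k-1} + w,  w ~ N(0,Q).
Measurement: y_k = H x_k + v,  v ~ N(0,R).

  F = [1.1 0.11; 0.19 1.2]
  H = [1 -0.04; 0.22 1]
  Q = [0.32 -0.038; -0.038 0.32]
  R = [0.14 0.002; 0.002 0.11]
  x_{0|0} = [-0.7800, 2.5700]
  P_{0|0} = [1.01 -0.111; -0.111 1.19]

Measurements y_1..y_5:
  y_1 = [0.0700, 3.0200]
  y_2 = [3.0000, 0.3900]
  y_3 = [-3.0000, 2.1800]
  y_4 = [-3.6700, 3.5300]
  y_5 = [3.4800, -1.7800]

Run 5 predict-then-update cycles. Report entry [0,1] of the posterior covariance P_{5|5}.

P_post[0,1] = -0.0158

step 1: x^-=[-0.5753, 2.9358]  P^-=[1.5296 0.1813; 0.1813 2.0194]  S=[1.6584 0.4375; 0.4375 2.2833]  K=[0.9039 0.0536; -0.1867 0.9377]  nu=[0.7627, 0.2108]  x^+=[0.1254, 2.9910]  P^+=[0.1258 -0.0200; -0.0200 0.1072]
step 2: x^-=[0.4670, 3.6130]  P^-=[0.4687 -0.0243; -0.0243 0.4698]  S=[0.6114 0.0622; 0.0622 0.5917]  K=[0.7628 0.0529; -0.1520 0.8008]  nu=[2.6776, -3.3258]  x^+=[2.3334, 0.5428]  P^+=[0.1063 -0.0160; -0.0160 0.0913]
step 3: x^-=[2.6264, 1.0947]  P^-=[0.4458 -0.0252; -0.0252 0.4480]  S=[0.5885 0.0571; 0.0571 0.5685]  K=[0.7541 0.0523; -0.1504 0.7934]  nu=[-5.5826, 0.5075]  x^+=[-1.5569, 2.3368]  P^+=[0.1050 -0.0158; -0.0158 0.0905]
step 4: x^-=[-1.4556, 2.5083]  P^-=[0.4444 -0.0254; -0.0254 0.4468]  S=[0.5871 0.0568; 0.0568 0.5672]  K=[0.7535 0.0523; -0.1503 0.7930]  nu=[-2.1141, 1.3419]  x^+=[-2.9785, 3.8902]  P^+=[0.1050 -0.0158; -0.0158 0.0904]
step 5: x^-=[-2.8484, 4.1023]  P^-=[0.4443 -0.0254; -0.0254 0.4468]  S=[0.5870 0.0567; 0.0567 0.5671]  K=[0.7535 0.0522; -0.1503 0.7930]  nu=[6.4925, -5.2556]  x^+=[1.7691, -1.0411]  P^+=[0.1050 -0.0158; -0.0158 0.0904]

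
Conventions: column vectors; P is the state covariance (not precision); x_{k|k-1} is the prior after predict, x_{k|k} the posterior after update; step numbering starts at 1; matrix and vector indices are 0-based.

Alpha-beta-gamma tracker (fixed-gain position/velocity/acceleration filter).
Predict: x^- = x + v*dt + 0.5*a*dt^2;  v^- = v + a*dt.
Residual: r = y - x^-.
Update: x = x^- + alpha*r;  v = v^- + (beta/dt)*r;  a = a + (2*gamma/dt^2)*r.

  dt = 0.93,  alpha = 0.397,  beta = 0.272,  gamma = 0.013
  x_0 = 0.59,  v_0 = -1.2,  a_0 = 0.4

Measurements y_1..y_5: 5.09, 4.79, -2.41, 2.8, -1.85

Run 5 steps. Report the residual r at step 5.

step 1: x_pred=-0.3530  r=5.4430  x^+=1.8079  v^+=0.7639  a^+=0.5636
step 2: x_pred=2.7621  r=2.0279  x^+=3.5672  v^+=1.8812  a^+=0.6246
step 3: x_pred=5.5868  r=-7.9968  x^+=2.4121  v^+=0.1232  a^+=0.3842
step 4: x_pred=2.6928  r=0.1072  x^+=2.7354  v^+=0.5119  a^+=0.3874
step 5: x_pred=3.3790  r=-5.2290  x^+=1.3031  v^+=-0.6571  a^+=0.2302

resid = -5.2290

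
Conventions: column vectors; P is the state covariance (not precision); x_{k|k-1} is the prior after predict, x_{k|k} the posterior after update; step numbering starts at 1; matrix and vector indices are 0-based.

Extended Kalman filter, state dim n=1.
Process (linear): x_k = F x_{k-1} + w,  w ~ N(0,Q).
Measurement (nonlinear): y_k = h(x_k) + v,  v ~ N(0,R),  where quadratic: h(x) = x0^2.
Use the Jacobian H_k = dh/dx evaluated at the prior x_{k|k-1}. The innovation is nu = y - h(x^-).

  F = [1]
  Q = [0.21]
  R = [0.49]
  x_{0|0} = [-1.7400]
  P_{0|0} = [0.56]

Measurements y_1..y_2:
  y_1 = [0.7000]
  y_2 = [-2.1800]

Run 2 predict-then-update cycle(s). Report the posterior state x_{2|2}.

x_post = [-0.0084]

step 1: x^-=[-1.7400]  P^-=[0.7700]  H_jac=[-3.4800]  S=[9.8150]  K=[-0.2730]  nu=[-2.3276]  x^+=[-1.1045]  P^+=[0.0384]
step 2: x^-=[-1.1045]  P^-=[0.2484]  H_jac=[-2.2091]  S=[1.7024]  K=[-0.3224]  nu=[-3.4000]  x^+=[-0.0084]  P^+=[0.0715]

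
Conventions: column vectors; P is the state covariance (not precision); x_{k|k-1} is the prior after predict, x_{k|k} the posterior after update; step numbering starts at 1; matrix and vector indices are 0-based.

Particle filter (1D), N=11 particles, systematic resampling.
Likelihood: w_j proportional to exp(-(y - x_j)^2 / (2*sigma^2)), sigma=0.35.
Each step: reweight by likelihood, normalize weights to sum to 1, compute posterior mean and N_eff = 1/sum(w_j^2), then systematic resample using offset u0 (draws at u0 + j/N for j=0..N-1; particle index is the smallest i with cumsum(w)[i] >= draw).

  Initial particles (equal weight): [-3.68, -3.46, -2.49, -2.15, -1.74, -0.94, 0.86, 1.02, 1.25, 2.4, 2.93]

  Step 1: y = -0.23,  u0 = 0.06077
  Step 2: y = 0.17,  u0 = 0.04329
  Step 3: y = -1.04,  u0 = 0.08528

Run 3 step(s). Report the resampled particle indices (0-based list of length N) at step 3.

resampled_idx = [0, 0, 0, 1, 1, 1, 1, 2, 2, 2, 2]

step 1: w=[0.0000, 0.0000, 0.0000, 0.0000, 0.0007, 0.9291, 0.0570, 0.0124, 0.0010, 0.0000, 0.0000]  mean=-0.8117  Neff=1.1540  idx=[5, 5, 5, 5, 5, 5, 5, 5, 5, 5, 6]
step 2: w=[0.0314, 0.0314, 0.0314, 0.0314, 0.0314, 0.0314, 0.0314, 0.0314, 0.0314, 0.0314, 0.6864]  mean=0.2954  Neff=2.0794  idx=[1, 4, 7, 10, 10, 10, 10, 10, 10, 10, 10]
step 3: w=[0.3333, 0.3333, 0.3333, 0.0000, 0.0000, 0.0000, 0.0000, 0.0000, 0.0000, 0.0000, 0.0000]  mean=-0.9400  Neff=3.0000  idx=[0, 0, 0, 1, 1, 1, 1, 2, 2, 2, 2]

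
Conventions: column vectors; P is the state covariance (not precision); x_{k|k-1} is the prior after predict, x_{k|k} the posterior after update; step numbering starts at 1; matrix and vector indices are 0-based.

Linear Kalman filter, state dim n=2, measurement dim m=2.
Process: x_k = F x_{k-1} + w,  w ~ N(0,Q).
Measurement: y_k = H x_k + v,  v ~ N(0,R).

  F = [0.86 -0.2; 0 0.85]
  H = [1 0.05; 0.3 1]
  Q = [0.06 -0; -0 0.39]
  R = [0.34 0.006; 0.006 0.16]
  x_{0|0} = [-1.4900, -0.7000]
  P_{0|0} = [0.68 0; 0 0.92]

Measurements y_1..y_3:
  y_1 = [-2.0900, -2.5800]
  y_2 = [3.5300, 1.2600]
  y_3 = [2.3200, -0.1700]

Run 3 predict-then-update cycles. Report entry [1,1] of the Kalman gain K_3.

step 1: x^-=[-1.1414, -0.5950]  P^-=[0.5997 -0.1564; -0.1564 1.0547]  S=[0.9267 0.0799; 0.0799 1.1748]  K=[0.6407 -0.0236; -0.1869 0.8705]  nu=[-0.9188, -1.6426]  x^+=[-1.6914, -1.8531]  P^+=[0.2210 -0.0662; -0.0662 0.1580]
step 2: x^-=[-1.0840, -1.5752]  P^-=[0.2526 -0.0753; -0.0753 0.5042]  S=[0.5863 0.0306; 0.0306 0.6417]  K=[0.4254 -0.0195; -0.1248 0.7564]  nu=[4.6928, 3.1604]  x^+=[0.8506, 0.2295]  P^+=[0.1467 -0.0446; -0.0446 0.1337]
step 3: x^-=[0.6856, 0.1950]  P^-=[0.1892 -0.0553; -0.0553 0.4866]  S=[0.5249 0.0309; 0.0309 0.6304]  K=[0.3561 -0.0152; -0.1033 0.7506]  nu=[1.6246, -0.5707]  x^+=[1.2728, -0.4011]  P^+=[0.1228 -0.0371; -0.0371 0.1306]

K[1,1] = 0.7506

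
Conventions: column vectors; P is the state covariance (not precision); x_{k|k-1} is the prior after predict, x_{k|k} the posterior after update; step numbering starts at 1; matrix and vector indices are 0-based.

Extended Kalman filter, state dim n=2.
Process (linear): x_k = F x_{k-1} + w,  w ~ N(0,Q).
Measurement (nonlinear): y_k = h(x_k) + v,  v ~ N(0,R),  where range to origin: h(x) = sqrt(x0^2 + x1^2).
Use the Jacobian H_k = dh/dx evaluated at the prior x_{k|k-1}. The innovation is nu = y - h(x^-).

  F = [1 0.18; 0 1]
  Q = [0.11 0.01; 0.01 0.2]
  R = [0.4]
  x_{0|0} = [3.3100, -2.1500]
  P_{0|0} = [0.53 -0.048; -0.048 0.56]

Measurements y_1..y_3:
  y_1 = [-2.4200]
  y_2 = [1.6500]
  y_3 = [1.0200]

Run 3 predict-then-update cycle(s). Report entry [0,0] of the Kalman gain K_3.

step 1: x^-=[2.9230, -2.1500]  P^-=[0.6409 0.0628; 0.0628 0.7600]  H_jac=[0.8056 -0.5925]  S=[1.0227]  K=[0.4684; -0.3908]  nu=[-6.0486]  x^+=[0.0899, 0.2140]  P^+=[0.4165 0.2500; 0.2500 0.6038]
step 2: x^-=[0.1284, 0.2140]  P^-=[0.6361 0.3687; 0.3687 0.8038]  H_jac=[0.5146 0.8574]  S=[1.4847]  K=[0.4334; 0.5920]  nu=[1.4004]  x^+=[0.7354, 1.0430]  P^+=[0.3572 -0.0122; -0.0122 0.2835]
step 3: x^-=[0.9231, 1.0430]  P^-=[0.4720 0.0488; 0.0488 0.4835]  H_jac=[0.6627 0.7488]  S=[0.9269]  K=[0.3769; 0.4255]  nu=[-0.3728]  x^+=[0.7826, 0.8844]  P^+=[0.3403 -0.0998; -0.0998 0.3157]

K[0,0] = 0.3769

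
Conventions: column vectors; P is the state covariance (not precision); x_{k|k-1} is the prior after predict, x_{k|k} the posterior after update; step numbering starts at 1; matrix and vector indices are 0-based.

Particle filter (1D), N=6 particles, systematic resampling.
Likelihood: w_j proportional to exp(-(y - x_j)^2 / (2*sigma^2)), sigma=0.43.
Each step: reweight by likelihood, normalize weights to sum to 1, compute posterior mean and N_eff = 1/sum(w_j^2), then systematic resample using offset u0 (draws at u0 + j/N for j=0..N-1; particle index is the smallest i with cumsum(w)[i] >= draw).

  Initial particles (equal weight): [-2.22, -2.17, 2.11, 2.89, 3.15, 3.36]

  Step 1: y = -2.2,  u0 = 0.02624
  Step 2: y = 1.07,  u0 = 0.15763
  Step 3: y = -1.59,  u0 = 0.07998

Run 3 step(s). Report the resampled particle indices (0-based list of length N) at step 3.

resampled_idx = [0, 1, 2, 3, 4, 5]

step 1: w=[0.5003, 0.4997, 0.0000, 0.0000, 0.0000, 0.0000]  mean=-2.1950  Neff=2.0000  idx=[0, 0, 0, 1, 1, 1]
step 2: w=[0.0975, 0.0975, 0.0975, 0.2358, 0.2358, 0.2358]  mean=-2.1846  Neff=5.1190  idx=[1, 3, 3, 4, 5, 5]
step 3: w=[0.1452, 0.1710, 0.1710, 0.1710, 0.1710, 0.1710]  mean=-2.1773  Neff=5.9801  idx=[0, 1, 2, 3, 4, 5]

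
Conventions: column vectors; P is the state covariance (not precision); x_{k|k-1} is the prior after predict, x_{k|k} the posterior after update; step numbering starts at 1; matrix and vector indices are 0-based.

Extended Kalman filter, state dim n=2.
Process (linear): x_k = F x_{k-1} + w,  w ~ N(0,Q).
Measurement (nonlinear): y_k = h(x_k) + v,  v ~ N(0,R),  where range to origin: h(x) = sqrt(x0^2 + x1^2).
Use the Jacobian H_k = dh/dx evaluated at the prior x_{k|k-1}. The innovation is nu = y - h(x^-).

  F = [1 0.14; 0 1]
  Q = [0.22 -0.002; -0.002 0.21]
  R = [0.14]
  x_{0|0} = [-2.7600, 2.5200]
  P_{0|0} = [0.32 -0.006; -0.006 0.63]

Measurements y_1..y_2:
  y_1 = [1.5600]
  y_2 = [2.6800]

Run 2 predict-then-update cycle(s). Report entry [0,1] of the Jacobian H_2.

H_jac[0,1] = 0.6170

step 1: x^-=[-2.4072, 2.5200]  P^-=[0.5507 0.0802; 0.0802 0.8400]  H_jac=[-0.6907 0.7231]  S=[0.7618]  K=[-0.4232; 0.7246]  nu=[-1.9250]  x^+=[-1.5926, 1.1252]  P^+=[0.4143 0.3138; 0.3138 0.4400]
step 2: x^-=[-1.4351, 1.1252]  P^-=[0.7307 0.3734; 0.3734 0.6500]  H_jac=[-0.7870 0.6170]  S=[0.4774]  K=[-0.7220; 0.2246]  nu=[0.8564]  x^+=[-2.0534, 1.3176]  P^+=[0.4819 0.4508; 0.4508 0.6259]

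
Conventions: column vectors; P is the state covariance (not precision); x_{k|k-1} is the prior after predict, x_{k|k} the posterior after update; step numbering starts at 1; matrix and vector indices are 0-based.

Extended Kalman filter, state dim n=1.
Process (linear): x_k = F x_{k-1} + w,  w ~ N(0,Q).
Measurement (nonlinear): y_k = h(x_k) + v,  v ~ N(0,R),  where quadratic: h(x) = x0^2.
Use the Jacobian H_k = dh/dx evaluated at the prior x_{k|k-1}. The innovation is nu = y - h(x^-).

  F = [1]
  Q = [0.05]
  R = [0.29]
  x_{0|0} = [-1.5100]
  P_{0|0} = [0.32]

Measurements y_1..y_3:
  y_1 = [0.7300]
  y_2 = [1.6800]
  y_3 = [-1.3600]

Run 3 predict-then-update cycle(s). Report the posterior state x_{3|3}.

step 1: x^-=[-1.5100]  P^-=[0.3700]  H_jac=[-3.0200]  S=[3.6645]  K=[-0.3049]  nu=[-1.5501]  x^+=[-1.0373]  P^+=[0.0293]
step 2: x^-=[-1.0373]  P^-=[0.0793]  H_jac=[-2.0747]  S=[0.6312]  K=[-0.2606]  nu=[0.6039]  x^+=[-1.1947]  P^+=[0.0364]
step 3: x^-=[-1.1947]  P^-=[0.0864]  H_jac=[-2.3894]  S=[0.7834]  K=[-0.2636]  nu=[-2.7873]  x^+=[-0.4600]  P^+=[0.0320]

x_post = [-0.4600]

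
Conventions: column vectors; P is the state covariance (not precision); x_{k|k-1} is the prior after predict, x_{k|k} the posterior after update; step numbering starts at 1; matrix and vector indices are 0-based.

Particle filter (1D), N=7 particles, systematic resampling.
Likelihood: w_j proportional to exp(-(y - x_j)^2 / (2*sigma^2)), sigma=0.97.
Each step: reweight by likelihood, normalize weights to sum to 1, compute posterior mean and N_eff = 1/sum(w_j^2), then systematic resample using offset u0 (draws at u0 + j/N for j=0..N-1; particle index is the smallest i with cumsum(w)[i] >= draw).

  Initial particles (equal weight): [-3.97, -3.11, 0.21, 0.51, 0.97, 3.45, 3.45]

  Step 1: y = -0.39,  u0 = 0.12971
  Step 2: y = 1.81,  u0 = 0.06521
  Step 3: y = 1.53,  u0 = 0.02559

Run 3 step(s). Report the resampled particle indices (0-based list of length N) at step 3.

resampled_idx = [0, 1, 3, 4, 4, 5, 6]

step 1: w=[0.0006, 0.0105, 0.4412, 0.3474, 0.1999, 0.0002, 0.0002]  mean=0.4303  Neff=2.8136  idx=[2, 2, 2, 3, 3, 4, 4]
step 2: w=[0.0867, 0.0867, 0.0867, 0.1377, 0.1377, 0.2323, 0.2323]  mean=0.6457  Neff=5.9395  idx=[0, 2, 3, 4, 5, 6, 6]
step 3: w=[0.0884, 0.0884, 0.1283, 0.1283, 0.1888, 0.1888, 0.1888]  mean=0.7176  Neff=6.4284  idx=[0, 1, 3, 4, 4, 5, 6]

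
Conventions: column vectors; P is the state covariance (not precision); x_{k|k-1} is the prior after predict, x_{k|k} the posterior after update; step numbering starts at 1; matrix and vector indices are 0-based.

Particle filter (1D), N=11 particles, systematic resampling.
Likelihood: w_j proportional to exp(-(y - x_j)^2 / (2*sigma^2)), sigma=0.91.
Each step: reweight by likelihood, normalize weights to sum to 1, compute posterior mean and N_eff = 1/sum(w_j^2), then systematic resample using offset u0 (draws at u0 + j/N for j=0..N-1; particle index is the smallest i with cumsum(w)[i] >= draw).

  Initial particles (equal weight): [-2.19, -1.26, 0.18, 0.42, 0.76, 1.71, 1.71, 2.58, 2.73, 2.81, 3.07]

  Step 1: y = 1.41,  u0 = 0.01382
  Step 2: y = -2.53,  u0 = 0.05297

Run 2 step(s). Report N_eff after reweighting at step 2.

N_eff = 2.8787

step 1: w=[0.0001, 0.0027, 0.0815, 0.1125, 0.1575, 0.1925, 0.1925, 0.0889, 0.0710, 0.0622, 0.0385]  mean=1.5527  Neff=7.3243  idx=[2, 3, 3, 4, 5, 5, 6, 6, 7, 8, 9]
step 2: w=[0.4976, 0.2191, 0.2191, 0.0609, 0.0008, 0.0008, 0.0008, 0.0008, 0.0000, 0.0000, 0.0000]  mean=0.3255  Neff=2.8787  idx=[0, 0, 0, 0, 0, 1, 1, 1, 2, 2, 3]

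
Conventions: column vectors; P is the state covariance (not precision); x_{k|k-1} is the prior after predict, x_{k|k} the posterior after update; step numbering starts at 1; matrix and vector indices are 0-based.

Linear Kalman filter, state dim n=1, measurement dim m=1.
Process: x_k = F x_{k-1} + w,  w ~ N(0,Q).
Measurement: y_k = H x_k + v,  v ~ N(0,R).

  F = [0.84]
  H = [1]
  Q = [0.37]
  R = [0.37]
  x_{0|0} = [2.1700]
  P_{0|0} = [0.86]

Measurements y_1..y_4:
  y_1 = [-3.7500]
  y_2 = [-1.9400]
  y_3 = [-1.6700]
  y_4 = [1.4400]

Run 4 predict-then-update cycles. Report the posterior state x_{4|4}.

x_post = [0.2721]

step 1: x^-=[1.8228]  P^-=[0.9768]  S=[1.3468]  K=[0.7253]  nu=[-5.5728]  x^+=[-2.2190]  P^+=[0.2684]
step 2: x^-=[-1.8640]  P^-=[0.5593]  S=[0.9293]  K=[0.6019]  nu=[-0.0760]  x^+=[-1.9097]  P^+=[0.2227]
step 3: x^-=[-1.6042]  P^-=[0.5271]  S=[0.8971]  K=[0.5876]  nu=[-0.0658]  x^+=[-1.6429]  P^+=[0.2174]
step 4: x^-=[-1.3800]  P^-=[0.5234]  S=[0.8934]  K=[0.5859]  nu=[2.8200]  x^+=[0.2721]  P^+=[0.2168]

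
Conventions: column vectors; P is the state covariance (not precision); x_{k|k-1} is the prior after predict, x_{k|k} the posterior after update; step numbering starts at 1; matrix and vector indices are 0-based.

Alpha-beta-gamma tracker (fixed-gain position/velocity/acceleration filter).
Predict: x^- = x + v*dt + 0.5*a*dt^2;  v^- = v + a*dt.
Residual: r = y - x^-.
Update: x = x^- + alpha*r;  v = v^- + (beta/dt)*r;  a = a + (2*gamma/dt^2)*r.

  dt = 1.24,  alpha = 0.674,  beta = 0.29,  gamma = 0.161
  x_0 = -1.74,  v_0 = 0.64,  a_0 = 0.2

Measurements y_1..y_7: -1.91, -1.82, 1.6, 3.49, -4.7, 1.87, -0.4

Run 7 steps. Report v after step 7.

step 1: x_pred=-0.7926  r=-1.1174  x^+=-1.5457  v^+=0.6267  a^+=-0.0340
step 2: x_pred=-0.7948  r=-1.0252  x^+=-1.4858  v^+=0.3448  a^+=-0.2487
step 3: x_pred=-1.2495  r=2.8495  x^+=0.6711  v^+=0.7028  a^+=0.3480
step 4: x_pred=1.8101  r=1.6799  x^+=2.9424  v^+=1.5272  a^+=0.6998
step 5: x_pred=5.3742  r=-10.0742  x^+=-1.4158  v^+=0.0390  a^+=-1.4099
step 6: x_pred=-2.4514  r=4.3214  x^+=0.4612  v^+=-0.6986  a^+=-0.5049
step 7: x_pred=-0.7932  r=0.3932  x^+=-0.5282  v^+=-1.2327  a^+=-0.4225

v_post = -1.2327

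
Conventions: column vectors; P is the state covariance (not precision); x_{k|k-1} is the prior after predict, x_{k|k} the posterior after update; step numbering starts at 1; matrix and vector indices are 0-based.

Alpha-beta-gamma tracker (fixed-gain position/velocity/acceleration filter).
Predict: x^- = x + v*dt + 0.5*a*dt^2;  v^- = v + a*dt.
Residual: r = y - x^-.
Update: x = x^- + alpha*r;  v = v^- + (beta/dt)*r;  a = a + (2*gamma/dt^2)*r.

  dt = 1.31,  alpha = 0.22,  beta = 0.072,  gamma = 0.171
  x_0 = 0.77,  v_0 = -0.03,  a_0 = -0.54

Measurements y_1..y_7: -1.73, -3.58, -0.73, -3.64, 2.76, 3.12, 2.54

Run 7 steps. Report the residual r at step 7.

step 1: x_pred=0.2674  r=-1.9974  x^+=-0.1721  v^+=-0.8472  a^+=-0.9381
step 2: x_pred=-2.0868  r=-1.4932  x^+=-2.4153  v^+=-2.1581  a^+=-1.2356
step 3: x_pred=-6.3026  r=5.5726  x^+=-5.0766  v^+=-3.4705  a^+=-0.1251
step 4: x_pred=-9.7303  r=6.0903  x^+=-8.3904  v^+=-3.2996  a^+=1.0887
step 5: x_pred=-11.7788  r=14.5388  x^+=-8.5803  v^+=-1.0744  a^+=3.9861
step 6: x_pred=-6.5675  r=9.6875  x^+=-4.4362  v^+=4.6798  a^+=5.9167
step 7: x_pred=6.7712  r=-4.2312  x^+=5.8403  v^+=12.1981  a^+=5.0735

resid = -4.2312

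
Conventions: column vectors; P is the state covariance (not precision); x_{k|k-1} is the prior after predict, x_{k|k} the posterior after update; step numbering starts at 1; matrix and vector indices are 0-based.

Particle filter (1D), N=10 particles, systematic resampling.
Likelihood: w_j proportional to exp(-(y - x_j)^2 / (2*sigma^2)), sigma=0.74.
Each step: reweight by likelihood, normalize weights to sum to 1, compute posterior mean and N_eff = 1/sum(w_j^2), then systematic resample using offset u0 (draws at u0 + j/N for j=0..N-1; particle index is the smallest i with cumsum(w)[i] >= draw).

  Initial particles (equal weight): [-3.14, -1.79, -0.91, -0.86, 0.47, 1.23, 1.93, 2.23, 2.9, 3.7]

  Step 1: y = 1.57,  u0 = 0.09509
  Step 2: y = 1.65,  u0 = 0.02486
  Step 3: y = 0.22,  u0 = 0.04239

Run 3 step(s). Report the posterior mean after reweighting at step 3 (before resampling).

step 1: w=[0.0000, 0.0000, 0.0012, 0.0015, 0.1099, 0.2985, 0.2947, 0.2229, 0.0660, 0.0053]  mean=1.6931  Neff=4.1302  idx=[4, 5, 5, 5, 6, 6, 6, 7, 7, 9]
step 2: w=[0.0394, 0.1196, 0.1196, 0.1196, 0.1308, 0.1308, 0.1308, 0.1033, 0.1033, 0.0030]  mean=1.6888  Neff=8.5408  idx=[0, 1, 2, 3, 4, 4, 5, 6, 7, 8]
step 3: w=[0.3850, 0.1606, 0.1606, 0.1606, 0.0282, 0.0282, 0.0282, 0.0282, 0.0102, 0.0102]  mean=1.0368  Neff=4.3677  idx=[0, 0, 0, 0, 1, 1, 2, 3, 3, 6]

post_mean = 1.0368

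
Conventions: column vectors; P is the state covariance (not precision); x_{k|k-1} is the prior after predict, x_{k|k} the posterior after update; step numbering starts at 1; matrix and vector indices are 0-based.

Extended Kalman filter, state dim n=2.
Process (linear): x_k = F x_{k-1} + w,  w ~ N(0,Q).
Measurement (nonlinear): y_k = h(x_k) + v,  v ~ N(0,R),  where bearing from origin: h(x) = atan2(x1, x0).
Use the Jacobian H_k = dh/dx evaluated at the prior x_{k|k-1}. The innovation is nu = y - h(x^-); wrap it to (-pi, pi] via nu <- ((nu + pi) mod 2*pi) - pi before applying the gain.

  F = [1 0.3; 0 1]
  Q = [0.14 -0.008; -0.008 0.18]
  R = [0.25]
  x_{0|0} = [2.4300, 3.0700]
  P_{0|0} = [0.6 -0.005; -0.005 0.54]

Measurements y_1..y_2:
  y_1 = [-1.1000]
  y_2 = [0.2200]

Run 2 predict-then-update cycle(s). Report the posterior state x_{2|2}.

step 1: x^-=[3.3510, 3.0700]  P^-=[0.7856 0.1490; 0.1490 0.7200]  H_jac=[-0.1486 0.1622]  S=[0.2791]  K=[-0.3317; 0.3392]  nu=[-1.8417]  x^+=[3.9620, 2.4454]  P^+=[0.7549 0.1804; 0.1804 0.6879]
step 2: x^-=[4.6956, 2.4454]  P^-=[1.0650 0.3788; 0.3788 0.8679]  H_jac=[-0.0872 0.1675]  S=[0.2714]  K=[-0.1086; 0.4140]  nu=[-0.2601]  x^+=[4.7238, 2.3377]  P^+=[1.0618 0.3910; 0.3910 0.8214]

x_post = [4.7238, 2.3377]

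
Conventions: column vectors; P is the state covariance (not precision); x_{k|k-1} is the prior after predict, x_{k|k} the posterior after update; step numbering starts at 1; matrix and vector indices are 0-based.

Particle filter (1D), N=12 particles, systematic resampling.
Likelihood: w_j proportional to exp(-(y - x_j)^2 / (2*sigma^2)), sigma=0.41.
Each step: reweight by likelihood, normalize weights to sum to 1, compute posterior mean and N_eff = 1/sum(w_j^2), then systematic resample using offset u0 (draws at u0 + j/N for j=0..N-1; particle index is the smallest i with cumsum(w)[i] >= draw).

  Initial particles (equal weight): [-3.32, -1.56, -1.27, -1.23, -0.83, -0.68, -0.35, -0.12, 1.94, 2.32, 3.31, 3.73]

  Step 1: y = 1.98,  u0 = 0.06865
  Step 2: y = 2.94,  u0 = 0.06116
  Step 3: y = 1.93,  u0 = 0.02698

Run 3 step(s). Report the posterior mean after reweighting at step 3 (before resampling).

post_mean = 2.2291

step 1: w=[0.0000, 0.0000, 0.0000, 0.0000, 0.0000, 0.0000, 0.0000, 0.0000, 0.5822, 0.4147, 0.0030, 0.0001]  mean=2.1019  Neff=1.9572  idx=[8, 8, 8, 8, 8, 8, 8, 9, 9, 9, 9, 9]
step 2: w=[0.0262, 0.0262, 0.0262, 0.0262, 0.0262, 0.0262, 0.0262, 0.1634, 0.1634, 0.1634, 0.1634, 0.1634]  mean=2.2504  Neff=7.2350  idx=[2, 5, 7, 7, 8, 8, 9, 9, 10, 10, 11, 11]
step 3: w=[0.1196, 0.1196, 0.0761, 0.0761, 0.0761, 0.0761, 0.0761, 0.0761, 0.0761, 0.0761, 0.0761, 0.0761]  mean=2.2291  Neff=11.5626  idx=[0, 0, 1, 2, 3, 4, 5, 6, 7, 9, 10, 11]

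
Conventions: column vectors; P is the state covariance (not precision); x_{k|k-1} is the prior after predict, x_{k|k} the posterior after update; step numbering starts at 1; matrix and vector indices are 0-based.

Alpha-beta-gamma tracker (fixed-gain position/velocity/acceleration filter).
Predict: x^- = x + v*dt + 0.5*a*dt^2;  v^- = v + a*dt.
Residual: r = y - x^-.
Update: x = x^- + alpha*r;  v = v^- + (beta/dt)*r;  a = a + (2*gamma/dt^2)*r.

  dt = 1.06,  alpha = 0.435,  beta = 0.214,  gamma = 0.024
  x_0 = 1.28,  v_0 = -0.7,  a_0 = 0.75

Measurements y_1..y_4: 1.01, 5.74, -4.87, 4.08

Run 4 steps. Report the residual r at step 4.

resid = 2.0487

step 1: x_pred=0.9594  r=0.0506  x^+=0.9814  v^+=0.1052  a^+=0.7522
step 2: x_pred=1.5155  r=4.2245  x^+=3.3532  v^+=1.7554  a^+=0.9326
step 3: x_pred=5.7378  r=-10.6078  x^+=1.1234  v^+=0.6024  a^+=0.4795
step 4: x_pred=2.0313  r=2.0487  x^+=2.9225  v^+=1.5242  a^+=0.5670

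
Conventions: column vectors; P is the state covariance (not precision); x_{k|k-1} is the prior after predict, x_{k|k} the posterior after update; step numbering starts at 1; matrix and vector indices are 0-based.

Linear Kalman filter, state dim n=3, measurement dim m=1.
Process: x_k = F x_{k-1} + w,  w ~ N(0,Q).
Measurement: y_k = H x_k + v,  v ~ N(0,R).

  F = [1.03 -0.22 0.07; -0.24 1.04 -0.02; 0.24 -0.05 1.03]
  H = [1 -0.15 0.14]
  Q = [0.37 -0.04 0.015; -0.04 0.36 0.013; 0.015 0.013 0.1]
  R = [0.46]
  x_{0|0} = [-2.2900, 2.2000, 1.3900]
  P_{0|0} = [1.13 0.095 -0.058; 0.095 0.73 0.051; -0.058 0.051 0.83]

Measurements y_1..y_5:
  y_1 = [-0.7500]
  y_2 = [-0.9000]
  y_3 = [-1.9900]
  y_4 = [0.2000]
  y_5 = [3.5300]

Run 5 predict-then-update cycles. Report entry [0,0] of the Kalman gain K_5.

step 1: x^-=[-2.7454, 2.8098, 0.7721]  P^-=[1.5552 -0.3746 0.2781; -0.3746 1.1649 -0.0130; 0.2781 -0.0130 1.0113]  S=[2.2521]  K=[0.7328; -0.2447; 0.1872]  nu=[2.3088]  x^+=[-1.0535, 2.2447, 1.2043]  P^+=[0.3458 0.0293 -0.0309; 0.0293 1.0300 0.0902; -0.0309 0.0902 0.9323]
step 2: x^-=[-1.4946, 2.5633, 0.8754]  P^-=[0.7708 -0.3214 0.1219; -0.3214 1.4757 0.0325; 0.1219 0.0325 1.0863]  S=[1.4145]  K=[0.5911; -0.3805; 0.1903]  nu=[0.8566]  x^+=[-0.9883, 2.2373, 1.0384]  P^+=[0.2766 -0.0033 -0.0372; -0.0033 1.2709 0.1349; -0.0372 0.1349 1.0351]
step 3: x^-=[-1.4375, 2.5433, 0.7204]  P^-=[0.7220 -0.3925 0.1013; -0.3925 1.7466 0.0628; 0.1013 0.0628 1.1851]  S=[1.3880]  K=[0.5728; -0.4652; 0.1857]  nu=[-0.2719]  x^+=[-1.5932, 2.6697, 0.6700]  P^+=[0.2666 -0.0226 -0.0464; -0.0226 1.4462 0.1827; -0.0464 0.1827 1.1372]
step 4: x^-=[-2.1815, 3.1455, 0.1742]  P^-=[0.7263 -0.4480 0.0891; -0.4480 1.9433 0.1007; 0.0891 0.1007 1.2842]  S=[1.4104]  K=[0.5715; -0.5143; 0.1800]  nu=[2.8289]  x^+=[-0.5648, 1.6905, 0.6833]  P^+=[0.2657 -0.0334 -0.0559; -0.0334 1.5702 0.2312; -0.0559 0.2312 1.2386]
step 5: x^-=[-0.9058, 1.8800, 0.4838]  P^-=[0.7339 -0.4843 0.0773; -0.4843 2.0807 0.1438; 0.0773 0.1438 1.3826]  S=[1.4287]  K=[0.5721; -0.5433; 0.1745]  nu=[4.6501]  x^+=[1.7545, -0.6466, 1.2950]  P^+=[0.2663 -0.0402 -0.0653; -0.0402 1.6589 0.2792; -0.0653 0.2792 1.3391]

K[0,0] = 0.5721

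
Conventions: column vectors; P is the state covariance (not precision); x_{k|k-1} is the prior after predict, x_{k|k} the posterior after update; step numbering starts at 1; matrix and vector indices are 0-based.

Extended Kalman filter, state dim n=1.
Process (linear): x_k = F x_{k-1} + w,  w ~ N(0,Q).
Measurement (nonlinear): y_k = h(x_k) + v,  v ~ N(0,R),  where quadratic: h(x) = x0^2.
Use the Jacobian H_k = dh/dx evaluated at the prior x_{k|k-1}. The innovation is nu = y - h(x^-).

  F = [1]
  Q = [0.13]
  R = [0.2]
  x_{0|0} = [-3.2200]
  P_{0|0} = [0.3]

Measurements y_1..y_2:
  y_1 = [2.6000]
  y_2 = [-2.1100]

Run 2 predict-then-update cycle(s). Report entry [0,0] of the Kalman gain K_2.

K[0,0] = -0.2262

step 1: x^-=[-3.2200]  P^-=[0.4300]  H_jac=[-6.4400]  S=[18.0336]  K=[-0.1536]  nu=[-7.7684]  x^+=[-2.0271]  P^+=[0.0048]
step 2: x^-=[-2.0271]  P^-=[0.1348]  H_jac=[-4.0542]  S=[2.4151]  K=[-0.2262]  nu=[-6.2192]  x^+=[-0.6201]  P^+=[0.0112]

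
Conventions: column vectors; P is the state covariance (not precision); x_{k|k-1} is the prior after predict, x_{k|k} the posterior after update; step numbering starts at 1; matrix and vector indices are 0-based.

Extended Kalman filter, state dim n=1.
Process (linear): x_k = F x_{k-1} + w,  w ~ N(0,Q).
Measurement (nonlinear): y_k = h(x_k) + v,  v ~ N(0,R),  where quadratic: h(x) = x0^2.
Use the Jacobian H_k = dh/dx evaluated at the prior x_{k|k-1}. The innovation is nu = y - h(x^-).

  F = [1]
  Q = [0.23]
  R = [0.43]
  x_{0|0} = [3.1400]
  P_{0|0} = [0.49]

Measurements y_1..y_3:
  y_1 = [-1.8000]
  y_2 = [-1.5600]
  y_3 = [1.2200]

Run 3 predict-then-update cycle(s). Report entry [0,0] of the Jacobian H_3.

H_jac[0,0] = 0.6369

step 1: x^-=[3.1400]  P^-=[0.7200]  H_jac=[6.2800]  S=[28.8256]  K=[0.1569]  nu=[-11.6596]  x^+=[1.3111]  P^+=[0.0107]
step 2: x^-=[1.3111]  P^-=[0.2407]  H_jac=[2.6221]  S=[2.0852]  K=[0.3027]  nu=[-3.2789]  x^+=[0.3185]  P^+=[0.0496]
step 3: x^-=[0.3185]  P^-=[0.2796]  H_jac=[0.6369]  S=[0.5434]  K=[0.3277]  nu=[1.1186]  x^+=[0.6851]  P^+=[0.2213]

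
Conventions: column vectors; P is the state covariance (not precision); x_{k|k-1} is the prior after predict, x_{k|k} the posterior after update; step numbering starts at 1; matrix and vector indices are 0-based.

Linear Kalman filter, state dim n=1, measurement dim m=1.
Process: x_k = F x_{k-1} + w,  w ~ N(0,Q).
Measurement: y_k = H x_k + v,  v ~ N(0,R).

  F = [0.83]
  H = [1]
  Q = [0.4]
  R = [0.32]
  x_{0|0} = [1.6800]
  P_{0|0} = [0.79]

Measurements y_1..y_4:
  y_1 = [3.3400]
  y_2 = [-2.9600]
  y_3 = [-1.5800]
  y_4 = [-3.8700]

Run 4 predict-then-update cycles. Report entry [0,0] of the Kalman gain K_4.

step 1: x^-=[1.3944]  P^-=[0.9442]  S=[1.2642]  K=[0.7469]  nu=[1.9456]  x^+=[2.8475]  P^+=[0.2390]
step 2: x^-=[2.3635]  P^-=[0.5646]  S=[0.8846]  K=[0.6383]  nu=[-5.3235]  x^+=[-1.0344]  P^+=[0.2042]
step 3: x^-=[-0.8585]  P^-=[0.5407]  S=[0.8607]  K=[0.6282]  nu=[-0.7215]  x^+=[-1.3118]  P^+=[0.2010]
step 4: x^-=[-1.0888]  P^-=[0.5385]  S=[0.8585]  K=[0.6273]  nu=[-2.7812]  x^+=[-2.8333]  P^+=[0.2007]

K[0,0] = 0.6273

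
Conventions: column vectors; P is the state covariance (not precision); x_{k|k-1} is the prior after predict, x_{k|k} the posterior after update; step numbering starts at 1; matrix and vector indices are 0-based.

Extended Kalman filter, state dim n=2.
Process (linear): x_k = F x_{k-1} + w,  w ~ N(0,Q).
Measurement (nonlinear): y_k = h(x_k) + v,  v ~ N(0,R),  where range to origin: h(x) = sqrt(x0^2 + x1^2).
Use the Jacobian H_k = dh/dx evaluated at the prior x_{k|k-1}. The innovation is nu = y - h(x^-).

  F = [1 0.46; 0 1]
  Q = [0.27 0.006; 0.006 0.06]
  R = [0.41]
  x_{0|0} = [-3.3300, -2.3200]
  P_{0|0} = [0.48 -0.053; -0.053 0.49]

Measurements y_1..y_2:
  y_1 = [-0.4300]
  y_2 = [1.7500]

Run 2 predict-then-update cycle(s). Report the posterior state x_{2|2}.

x_post = [-1.5201, -0.6723]

step 1: x^-=[-4.3972, -2.3200]  P^-=[0.8049 0.1784; 0.1784 0.5500]  H_jac=[-0.8844 -0.4666]  S=[1.3067]  K=[-0.6085; -0.3172]  nu=[-5.4017]  x^+=[-1.1101, -0.6067]  P^+=[0.3210 -0.0738; -0.0738 0.4186]
step 2: x^-=[-1.3892, -0.6067]  P^-=[0.6117 0.1247; 0.1247 0.4786]  H_jac=[-0.9164 -0.4003]  S=[1.0919]  K=[-0.5591; -0.2801]  nu=[0.2341]  x^+=[-1.5201, -0.6723]  P^+=[0.2704 -0.0463; -0.0463 0.3929]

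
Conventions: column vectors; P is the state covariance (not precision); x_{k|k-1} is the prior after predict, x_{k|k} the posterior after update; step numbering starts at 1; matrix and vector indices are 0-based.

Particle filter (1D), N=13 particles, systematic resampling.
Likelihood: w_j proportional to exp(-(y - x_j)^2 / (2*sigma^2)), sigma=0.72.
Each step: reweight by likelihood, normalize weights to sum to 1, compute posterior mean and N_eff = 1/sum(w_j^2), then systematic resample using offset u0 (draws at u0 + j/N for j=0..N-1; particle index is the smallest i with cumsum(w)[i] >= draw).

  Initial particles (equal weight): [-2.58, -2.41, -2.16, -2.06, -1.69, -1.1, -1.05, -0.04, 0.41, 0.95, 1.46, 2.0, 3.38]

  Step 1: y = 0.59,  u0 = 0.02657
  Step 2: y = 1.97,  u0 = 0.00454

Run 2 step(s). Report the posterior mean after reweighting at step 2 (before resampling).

post_mean = 1.1086

step 1: w=[0.0000, 0.0001, 0.0002, 0.0003, 0.0020, 0.0192, 0.0226, 0.2060, 0.2928, 0.2666, 0.1456, 0.0444, 0.0002]  mean=0.6174  Neff=4.4781  idx=[6, 7, 7, 8, 8, 8, 8, 9, 9, 9, 9, 10, 10]
step 2: w=[0.0000, 0.0059, 0.0059, 0.0278, 0.0278, 0.0278, 0.0278, 0.1064, 0.1064, 0.1064, 0.1064, 0.2258, 0.2258]  mean=1.1086  Neff=6.6489  idx=[1, 5, 7, 8, 8, 9, 10, 10, 11, 11, 11, 12, 12]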